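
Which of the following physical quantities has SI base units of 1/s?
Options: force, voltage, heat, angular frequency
Checking the SI base units of each option:
  force (F = ma): kg·m/s²  ✗
  voltage (V = IR): kg·m²/(s³·A)  ✗
  heat (Q = mcΔT): kg·m²/s²  ✗
  angular frequency (ω = 2πf): 1/s  ✓ matches

Only angular frequency has units 1/s.

Answer: angular frequency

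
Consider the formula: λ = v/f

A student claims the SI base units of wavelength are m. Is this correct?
Units of each symbol in λ = v/f:
  v (wave speed): m/s
  f (frequency): 1/s  → in the denominator, contributes s

Multiplying the contributions: [m/s] · [s]
Adding exponents of each base unit: m: 1
SI base units of wavelength: m

The claimed units m match the derived units, so the claim is correct.

Answer: Yes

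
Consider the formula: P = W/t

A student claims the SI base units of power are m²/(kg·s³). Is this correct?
Units of each symbol in P = W/t:
  W (work): kg·m²/s²
  t (time): s  → in the denominator, contributes 1/s

Multiplying the contributions: [kg·m²/s²] · [1/s]
Adding exponents of each base unit: kg: 1, m: 2, s: -3
SI base units of power: kg·m²/s³

The claimed units m²/(kg·s³) (exponents kg: -1, m: 2, s: -3) do not match the derived units kg·m²/s³ (exponents kg: 1, m: 2, s: -3), so the claim is incorrect.

Answer: No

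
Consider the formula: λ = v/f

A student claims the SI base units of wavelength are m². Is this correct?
Units of each symbol in λ = v/f:
  v (wave speed): m/s
  f (frequency): 1/s  → in the denominator, contributes s

Multiplying the contributions: [m/s] · [s]
Adding exponents of each base unit: m: 1
SI base units of wavelength: m

The claimed units m² (exponents m: 2) do not match the derived units m (exponents m: 1), so the claim is incorrect.

Answer: No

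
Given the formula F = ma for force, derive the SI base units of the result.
Units of each symbol in F = ma:
  m (mass): kg
  a (acceleration): m/s²

Multiplying the contributions: [kg] · [m/s²]
Adding exponents of each base unit: kg: 1, m: 1, s: -2
SI base units of force: kg·m/s²

Answer: kg·m/s²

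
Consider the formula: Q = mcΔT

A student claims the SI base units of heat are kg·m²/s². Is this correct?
Units of each symbol in Q = mcΔT:
  m (mass): kg
  c (specific heat capacity, in J/(kg·K)): m²/(s²·K)
  ΔT (temperature change): K

Multiplying the contributions: [kg] · [m²/(s²·K)] · [K]
Adding exponents of each base unit: kg: 1, m: 2, s: -2
SI base units of heat: kg·m²/s²

The claimed units kg·m²/s² match the derived units, so the claim is correct.

Answer: Yes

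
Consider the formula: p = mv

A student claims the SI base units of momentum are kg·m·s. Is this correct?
Units of each symbol in p = mv:
  m (mass): kg
  v (velocity): m/s

Multiplying the contributions: [kg] · [m/s]
Adding exponents of each base unit: kg: 1, m: 1, s: -1
SI base units of momentum: kg·m/s

The claimed units kg·m·s (exponents kg: 1, m: 1, s: 1) do not match the derived units kg·m/s (exponents kg: 1, m: 1, s: -1), so the claim is incorrect.

Answer: No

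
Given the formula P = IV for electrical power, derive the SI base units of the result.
Units of each symbol in P = IV:
  I (current): A
  V (voltage, in volts): kg·m²/(s³·A)

Multiplying the contributions: [A] · [kg·m²/(s³·A)]
Adding exponents of each base unit: kg: 1, m: 2, s: -3
SI base units of electrical power: kg·m²/s³

Answer: kg·m²/s³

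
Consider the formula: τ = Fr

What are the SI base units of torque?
Units of each symbol in τ = Fr:
  F (force): kg·m/s²
  r (lever arm): m

Multiplying the contributions: [kg·m/s²] · [m]
Adding exponents of each base unit: kg: 1, m: 2, s: -2
SI base units of torque: kg·m²/s²

Answer: kg·m²/s²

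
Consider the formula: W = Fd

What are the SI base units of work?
Units of each symbol in W = Fd:
  F (force): kg·m/s²
  d (displacement): m

Multiplying the contributions: [kg·m/s²] · [m]
Adding exponents of each base unit: kg: 1, m: 2, s: -2
SI base units of work: kg·m²/s²

Answer: kg·m²/s²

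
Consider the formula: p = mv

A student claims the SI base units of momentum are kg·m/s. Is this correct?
Units of each symbol in p = mv:
  m (mass): kg
  v (velocity): m/s

Multiplying the contributions: [kg] · [m/s]
Adding exponents of each base unit: kg: 1, m: 1, s: -1
SI base units of momentum: kg·m/s

The claimed units kg·m/s match the derived units, so the claim is correct.

Answer: Yes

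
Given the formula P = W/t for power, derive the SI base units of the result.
Units of each symbol in P = W/t:
  W (work): kg·m²/s²
  t (time): s  → in the denominator, contributes 1/s

Multiplying the contributions: [kg·m²/s²] · [1/s]
Adding exponents of each base unit: kg: 1, m: 2, s: -3
SI base units of power: kg·m²/s³

Answer: kg·m²/s³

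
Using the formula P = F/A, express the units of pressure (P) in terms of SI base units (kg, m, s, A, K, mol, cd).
Units of each symbol in P = F/A:
  F (force): kg·m/s²
  A (area): m²  → in the denominator, contributes 1/m²

Multiplying the contributions: [kg·m/s²] · [1/m²]
Adding exponents of each base unit: kg: 1, m: -1, s: -2
SI base units of pressure: kg/(m·s²)

Answer: kg/(m·s²)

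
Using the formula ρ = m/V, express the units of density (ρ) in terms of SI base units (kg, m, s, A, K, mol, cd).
Units of each symbol in ρ = m/V:
  m (mass): kg
  V (volume): m³  → in the denominator, contributes 1/m³

Multiplying the contributions: [kg] · [1/m³]
Adding exponents of each base unit: kg: 1, m: -3
SI base units of density: kg/m³

Answer: kg/m³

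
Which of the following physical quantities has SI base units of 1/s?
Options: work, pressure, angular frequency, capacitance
Checking the SI base units of each option:
  work (W = Fd): kg·m²/s²  ✗
  pressure (P = F/A): kg/(m·s²)  ✗
  angular frequency (ω = 2πf): 1/s  ✓ matches
  capacitance (C = Q/V): s⁴·A²/(kg·m²)  ✗

Only angular frequency has units 1/s.

Answer: angular frequency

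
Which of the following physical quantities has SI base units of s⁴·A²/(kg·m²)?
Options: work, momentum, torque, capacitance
Checking the SI base units of each option:
  work (W = Fd): kg·m²/s²  ✗
  momentum (p = mv): kg·m/s  ✗
  torque (τ = Fr): kg·m²/s²  ✗
  capacitance (C = Q/V): s⁴·A²/(kg·m²)  ✓ matches

Only capacitance has units s⁴·A²/(kg·m²).

Answer: capacitance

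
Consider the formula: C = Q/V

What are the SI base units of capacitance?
Units of each symbol in C = Q/V:
  Q (charge, in coulombs): s·A
  V (voltage, in volts): kg·m²/(s³·A)  → in the denominator, contributes s³·A/(kg·m²)

Multiplying the contributions: [s·A] · [s³·A/(kg·m²)]
Adding exponents of each base unit: kg: -1, m: -2, s: 4, A: 2
SI base units of capacitance: s⁴·A²/(kg·m²)

Answer: s⁴·A²/(kg·m²)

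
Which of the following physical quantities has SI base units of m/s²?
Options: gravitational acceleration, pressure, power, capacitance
Checking the SI base units of each option:
  gravitational acceleration (g = GM/r²): m/s²  ✓ matches
  pressure (P = F/A): kg/(m·s²)  ✗
  power (P = W/t): kg·m²/s³  ✗
  capacitance (C = Q/V): s⁴·A²/(kg·m²)  ✗

Only gravitational acceleration has units m/s².

Answer: gravitational acceleration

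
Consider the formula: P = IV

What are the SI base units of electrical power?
Units of each symbol in P = IV:
  I (current): A
  V (voltage, in volts): kg·m²/(s³·A)

Multiplying the contributions: [A] · [kg·m²/(s³·A)]
Adding exponents of each base unit: kg: 1, m: 2, s: -3
SI base units of electrical power: kg·m²/s³

Answer: kg·m²/s³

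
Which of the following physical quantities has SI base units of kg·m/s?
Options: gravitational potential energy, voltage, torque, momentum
Checking the SI base units of each option:
  gravitational potential energy (U = -GMm/r): kg·m²/s²  ✗
  voltage (V = IR): kg·m²/(s³·A)  ✗
  torque (τ = Fr): kg·m²/s²  ✗
  momentum (p = mv): kg·m/s  ✓ matches

Only momentum has units kg·m/s.

Answer: momentum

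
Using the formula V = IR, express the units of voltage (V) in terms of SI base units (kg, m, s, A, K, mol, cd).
Units of each symbol in V = IR:
  I (current): A
  R (resistance, in ohms): kg·m²/(s³·A²)

Multiplying the contributions: [A] · [kg·m²/(s³·A²)]
Adding exponents of each base unit: kg: 1, m: 2, s: -3, A: -1
SI base units of voltage: kg·m²/(s³·A)

Answer: kg·m²/(s³·A)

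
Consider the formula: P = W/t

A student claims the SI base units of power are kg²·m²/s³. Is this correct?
Units of each symbol in P = W/t:
  W (work): kg·m²/s²
  t (time): s  → in the denominator, contributes 1/s

Multiplying the contributions: [kg·m²/s²] · [1/s]
Adding exponents of each base unit: kg: 1, m: 2, s: -3
SI base units of power: kg·m²/s³

The claimed units kg²·m²/s³ (exponents kg: 2, m: 2, s: -3) do not match the derived units kg·m²/s³ (exponents kg: 1, m: 2, s: -3), so the claim is incorrect.

Answer: No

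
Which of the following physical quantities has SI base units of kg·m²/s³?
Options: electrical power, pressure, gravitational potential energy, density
Checking the SI base units of each option:
  electrical power (P = IV): kg·m²/s³  ✓ matches
  pressure (P = F/A): kg/(m·s²)  ✗
  gravitational potential energy (U = -GMm/r): kg·m²/s²  ✗
  density (ρ = m/V): kg/m³  ✗

Only electrical power has units kg·m²/s³.

Answer: electrical power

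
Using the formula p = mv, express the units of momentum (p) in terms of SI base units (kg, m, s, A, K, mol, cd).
Units of each symbol in p = mv:
  m (mass): kg
  v (velocity): m/s

Multiplying the contributions: [kg] · [m/s]
Adding exponents of each base unit: kg: 1, m: 1, s: -1
SI base units of momentum: kg·m/s

Answer: kg·m/s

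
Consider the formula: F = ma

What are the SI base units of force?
Units of each symbol in F = ma:
  m (mass): kg
  a (acceleration): m/s²

Multiplying the contributions: [kg] · [m/s²]
Adding exponents of each base unit: kg: 1, m: 1, s: -2
SI base units of force: kg·m/s²

Answer: kg·m/s²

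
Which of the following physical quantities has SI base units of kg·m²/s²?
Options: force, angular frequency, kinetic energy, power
Checking the SI base units of each option:
  force (F = ma): kg·m/s²  ✗
  angular frequency (ω = 2πf): 1/s  ✗
  kinetic energy (E = ½mv²): kg·m²/s²  ✓ matches
  power (P = W/t): kg·m²/s³  ✗

Only kinetic energy has units kg·m²/s².

Answer: kinetic energy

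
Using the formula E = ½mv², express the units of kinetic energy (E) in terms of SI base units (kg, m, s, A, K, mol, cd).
Units of each symbol in E = ½mv²:
  m (mass): kg
  v (speed): m/s  → to the power 2, contributes m²/s²
  The factor ½ is dimensionless.

Multiplying the contributions: [kg] · [m²/s²]
Adding exponents of each base unit: kg: 1, m: 2, s: -2
SI base units of kinetic energy: kg·m²/s²

Answer: kg·m²/s²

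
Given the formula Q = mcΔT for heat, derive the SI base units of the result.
Units of each symbol in Q = mcΔT:
  m (mass): kg
  c (specific heat capacity, in J/(kg·K)): m²/(s²·K)
  ΔT (temperature change): K

Multiplying the contributions: [kg] · [m²/(s²·K)] · [K]
Adding exponents of each base unit: kg: 1, m: 2, s: -2
SI base units of heat: kg·m²/s²

Answer: kg·m²/s²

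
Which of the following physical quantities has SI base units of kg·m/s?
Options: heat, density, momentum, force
Checking the SI base units of each option:
  heat (Q = mcΔT): kg·m²/s²  ✗
  density (ρ = m/V): kg/m³  ✗
  momentum (p = mv): kg·m/s  ✓ matches
  force (F = ma): kg·m/s²  ✗

Only momentum has units kg·m/s.

Answer: momentum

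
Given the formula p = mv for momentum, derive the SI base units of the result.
Units of each symbol in p = mv:
  m (mass): kg
  v (velocity): m/s

Multiplying the contributions: [kg] · [m/s]
Adding exponents of each base unit: kg: 1, m: 1, s: -1
SI base units of momentum: kg·m/s

Answer: kg·m/s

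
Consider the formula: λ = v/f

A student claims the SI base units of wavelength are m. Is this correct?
Units of each symbol in λ = v/f:
  v (wave speed): m/s
  f (frequency): 1/s  → in the denominator, contributes s

Multiplying the contributions: [m/s] · [s]
Adding exponents of each base unit: m: 1
SI base units of wavelength: m

The claimed units m match the derived units, so the claim is correct.

Answer: Yes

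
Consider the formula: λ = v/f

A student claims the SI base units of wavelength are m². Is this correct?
Units of each symbol in λ = v/f:
  v (wave speed): m/s
  f (frequency): 1/s  → in the denominator, contributes s

Multiplying the contributions: [m/s] · [s]
Adding exponents of each base unit: m: 1
SI base units of wavelength: m

The claimed units m² (exponents m: 2) do not match the derived units m (exponents m: 1), so the claim is incorrect.

Answer: No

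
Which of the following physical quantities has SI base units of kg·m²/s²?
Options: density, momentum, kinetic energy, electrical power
Checking the SI base units of each option:
  density (ρ = m/V): kg/m³  ✗
  momentum (p = mv): kg·m/s  ✗
  kinetic energy (E = ½mv²): kg·m²/s²  ✓ matches
  electrical power (P = IV): kg·m²/s³  ✗

Only kinetic energy has units kg·m²/s².

Answer: kinetic energy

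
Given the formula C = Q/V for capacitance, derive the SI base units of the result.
Units of each symbol in C = Q/V:
  Q (charge, in coulombs): s·A
  V (voltage, in volts): kg·m²/(s³·A)  → in the denominator, contributes s³·A/(kg·m²)

Multiplying the contributions: [s·A] · [s³·A/(kg·m²)]
Adding exponents of each base unit: kg: -1, m: -2, s: 4, A: 2
SI base units of capacitance: s⁴·A²/(kg·m²)

Answer: s⁴·A²/(kg·m²)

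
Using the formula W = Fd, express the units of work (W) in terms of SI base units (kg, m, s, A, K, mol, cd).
Units of each symbol in W = Fd:
  F (force): kg·m/s²
  d (displacement): m

Multiplying the contributions: [kg·m/s²] · [m]
Adding exponents of each base unit: kg: 1, m: 2, s: -2
SI base units of work: kg·m²/s²

Answer: kg·m²/s²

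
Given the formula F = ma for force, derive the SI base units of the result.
Units of each symbol in F = ma:
  m (mass): kg
  a (acceleration): m/s²

Multiplying the contributions: [kg] · [m/s²]
Adding exponents of each base unit: kg: 1, m: 1, s: -2
SI base units of force: kg·m/s²

Answer: kg·m/s²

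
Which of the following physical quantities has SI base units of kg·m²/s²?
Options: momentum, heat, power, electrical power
Checking the SI base units of each option:
  momentum (p = mv): kg·m/s  ✗
  heat (Q = mcΔT): kg·m²/s²  ✓ matches
  power (P = W/t): kg·m²/s³  ✗
  electrical power (P = IV): kg·m²/s³  ✗

Only heat has units kg·m²/s².

Answer: heat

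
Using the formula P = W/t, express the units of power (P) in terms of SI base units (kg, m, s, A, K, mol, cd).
Units of each symbol in P = W/t:
  W (work): kg·m²/s²
  t (time): s  → in the denominator, contributes 1/s

Multiplying the contributions: [kg·m²/s²] · [1/s]
Adding exponents of each base unit: kg: 1, m: 2, s: -3
SI base units of power: kg·m²/s³

Answer: kg·m²/s³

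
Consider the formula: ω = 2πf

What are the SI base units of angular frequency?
Units of each symbol in ω = 2πf:
  f (frequency): 1/s
  The factor 2π is dimensionless.

Multiplying the contributions: [1/s]
Adding exponents of each base unit: s: -1
SI base units of angular frequency: 1/s

Answer: 1/s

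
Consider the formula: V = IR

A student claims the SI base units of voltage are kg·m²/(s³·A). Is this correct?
Units of each symbol in V = IR:
  I (current): A
  R (resistance, in ohms): kg·m²/(s³·A²)

Multiplying the contributions: [A] · [kg·m²/(s³·A²)]
Adding exponents of each base unit: kg: 1, m: 2, s: -3, A: -1
SI base units of voltage: kg·m²/(s³·A)

The claimed units kg·m²/(s³·A) match the derived units, so the claim is correct.

Answer: Yes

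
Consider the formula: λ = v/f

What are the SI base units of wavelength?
Units of each symbol in λ = v/f:
  v (wave speed): m/s
  f (frequency): 1/s  → in the denominator, contributes s

Multiplying the contributions: [m/s] · [s]
Adding exponents of each base unit: m: 1
SI base units of wavelength: m

Answer: m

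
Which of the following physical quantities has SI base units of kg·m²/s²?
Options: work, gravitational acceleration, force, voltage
Checking the SI base units of each option:
  work (W = Fd): kg·m²/s²  ✓ matches
  gravitational acceleration (g = GM/r²): m/s²  ✗
  force (F = ma): kg·m/s²  ✗
  voltage (V = IR): kg·m²/(s³·A)  ✗

Only work has units kg·m²/s².

Answer: work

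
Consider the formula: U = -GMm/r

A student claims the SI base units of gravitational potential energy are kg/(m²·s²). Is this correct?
Units of each symbol in U = -GMm/r:
  G (gravitational constant): m³/(kg·s²)
  M (mass): kg
  m (mass): kg
  r (distance): m  → in the denominator, contributes 1/m
  The minus sign does not affect the units.

Multiplying the contributions: [m³/(kg·s²)] · [kg] · [kg] · [1/m]
Adding exponents of each base unit: kg: 1, m: 2, s: -2
SI base units of gravitational potential energy: kg·m²/s²

The claimed units kg/(m²·s²) (exponents kg: 1, m: -2, s: -2) do not match the derived units kg·m²/s² (exponents kg: 1, m: 2, s: -2), so the claim is incorrect.

Answer: No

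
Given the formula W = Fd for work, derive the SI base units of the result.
Units of each symbol in W = Fd:
  F (force): kg·m/s²
  d (displacement): m

Multiplying the contributions: [kg·m/s²] · [m]
Adding exponents of each base unit: kg: 1, m: 2, s: -2
SI base units of work: kg·m²/s²

Answer: kg·m²/s²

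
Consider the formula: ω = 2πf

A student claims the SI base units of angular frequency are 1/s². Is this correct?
Units of each symbol in ω = 2πf:
  f (frequency): 1/s
  The factor 2π is dimensionless.

Multiplying the contributions: [1/s]
Adding exponents of each base unit: s: -1
SI base units of angular frequency: 1/s

The claimed units 1/s² (exponents s: -2) do not match the derived units 1/s (exponents s: -1), so the claim is incorrect.

Answer: No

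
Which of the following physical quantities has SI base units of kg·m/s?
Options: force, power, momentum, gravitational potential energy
Checking the SI base units of each option:
  force (F = ma): kg·m/s²  ✗
  power (P = W/t): kg·m²/s³  ✗
  momentum (p = mv): kg·m/s  ✓ matches
  gravitational potential energy (U = -GMm/r): kg·m²/s²  ✗

Only momentum has units kg·m/s.

Answer: momentum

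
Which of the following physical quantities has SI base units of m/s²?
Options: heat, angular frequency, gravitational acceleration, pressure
Checking the SI base units of each option:
  heat (Q = mcΔT): kg·m²/s²  ✗
  angular frequency (ω = 2πf): 1/s  ✗
  gravitational acceleration (g = GM/r²): m/s²  ✓ matches
  pressure (P = F/A): kg/(m·s²)  ✗

Only gravitational acceleration has units m/s².

Answer: gravitational acceleration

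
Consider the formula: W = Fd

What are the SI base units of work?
Units of each symbol in W = Fd:
  F (force): kg·m/s²
  d (displacement): m

Multiplying the contributions: [kg·m/s²] · [m]
Adding exponents of each base unit: kg: 1, m: 2, s: -2
SI base units of work: kg·m²/s²

Answer: kg·m²/s²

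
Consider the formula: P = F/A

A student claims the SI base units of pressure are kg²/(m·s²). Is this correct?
Units of each symbol in P = F/A:
  F (force): kg·m/s²
  A (area): m²  → in the denominator, contributes 1/m²

Multiplying the contributions: [kg·m/s²] · [1/m²]
Adding exponents of each base unit: kg: 1, m: -1, s: -2
SI base units of pressure: kg/(m·s²)

The claimed units kg²/(m·s²) (exponents kg: 2, m: -1, s: -2) do not match the derived units kg/(m·s²) (exponents kg: 1, m: -1, s: -2), so the claim is incorrect.

Answer: No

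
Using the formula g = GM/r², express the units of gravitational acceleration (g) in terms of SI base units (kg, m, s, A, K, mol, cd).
Units of each symbol in g = GM/r²:
  G (gravitational constant): m³/(kg·s²)
  M (mass): kg
  r (distance): m  → to the power 2 in the denominator, contributes 1/m²

Multiplying the contributions: [m³/(kg·s²)] · [kg] · [1/m²]
Adding exponents of each base unit: m: 1, s: -2
SI base units of gravitational acceleration: m/s²

Answer: m/s²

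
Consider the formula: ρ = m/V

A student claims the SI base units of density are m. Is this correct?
Units of each symbol in ρ = m/V:
  m (mass): kg
  V (volume): m³  → in the denominator, contributes 1/m³

Multiplying the contributions: [kg] · [1/m³]
Adding exponents of each base unit: kg: 1, m: -3
SI base units of density: kg/m³

The claimed units m (exponents m: 1) do not match the derived units kg/m³ (exponents kg: 1, m: -3), so the claim is incorrect.

Answer: No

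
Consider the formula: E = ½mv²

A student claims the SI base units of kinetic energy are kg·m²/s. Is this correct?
Units of each symbol in E = ½mv²:
  m (mass): kg
  v (speed): m/s  → to the power 2, contributes m²/s²
  The factor ½ is dimensionless.

Multiplying the contributions: [kg] · [m²/s²]
Adding exponents of each base unit: kg: 1, m: 2, s: -2
SI base units of kinetic energy: kg·m²/s²

The claimed units kg·m²/s (exponents kg: 1, m: 2, s: -1) do not match the derived units kg·m²/s² (exponents kg: 1, m: 2, s: -2), so the claim is incorrect.

Answer: No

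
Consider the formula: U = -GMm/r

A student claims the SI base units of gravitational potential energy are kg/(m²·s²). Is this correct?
Units of each symbol in U = -GMm/r:
  G (gravitational constant): m³/(kg·s²)
  M (mass): kg
  m (mass): kg
  r (distance): m  → in the denominator, contributes 1/m
  The minus sign does not affect the units.

Multiplying the contributions: [m³/(kg·s²)] · [kg] · [kg] · [1/m]
Adding exponents of each base unit: kg: 1, m: 2, s: -2
SI base units of gravitational potential energy: kg·m²/s²

The claimed units kg/(m²·s²) (exponents kg: 1, m: -2, s: -2) do not match the derived units kg·m²/s² (exponents kg: 1, m: 2, s: -2), so the claim is incorrect.

Answer: No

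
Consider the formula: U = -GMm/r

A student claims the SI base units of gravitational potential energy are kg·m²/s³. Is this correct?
Units of each symbol in U = -GMm/r:
  G (gravitational constant): m³/(kg·s²)
  M (mass): kg
  m (mass): kg
  r (distance): m  → in the denominator, contributes 1/m
  The minus sign does not affect the units.

Multiplying the contributions: [m³/(kg·s²)] · [kg] · [kg] · [1/m]
Adding exponents of each base unit: kg: 1, m: 2, s: -2
SI base units of gravitational potential energy: kg·m²/s²

The claimed units kg·m²/s³ (exponents kg: 1, m: 2, s: -3) do not match the derived units kg·m²/s² (exponents kg: 1, m: 2, s: -2), so the claim is incorrect.

Answer: No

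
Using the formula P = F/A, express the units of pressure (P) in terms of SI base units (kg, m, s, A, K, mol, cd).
Units of each symbol in P = F/A:
  F (force): kg·m/s²
  A (area): m²  → in the denominator, contributes 1/m²

Multiplying the contributions: [kg·m/s²] · [1/m²]
Adding exponents of each base unit: kg: 1, m: -1, s: -2
SI base units of pressure: kg/(m·s²)

Answer: kg/(m·s²)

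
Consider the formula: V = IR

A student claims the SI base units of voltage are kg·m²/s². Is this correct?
Units of each symbol in V = IR:
  I (current): A
  R (resistance, in ohms): kg·m²/(s³·A²)

Multiplying the contributions: [A] · [kg·m²/(s³·A²)]
Adding exponents of each base unit: kg: 1, m: 2, s: -3, A: -1
SI base units of voltage: kg·m²/(s³·A)

The claimed units kg·m²/s² (exponents kg: 1, m: 2, s: -2) do not match the derived units kg·m²/(s³·A) (exponents kg: 1, m: 2, s: -3, A: -1), so the claim is incorrect.

Answer: No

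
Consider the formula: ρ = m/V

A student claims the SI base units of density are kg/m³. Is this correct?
Units of each symbol in ρ = m/V:
  m (mass): kg
  V (volume): m³  → in the denominator, contributes 1/m³

Multiplying the contributions: [kg] · [1/m³]
Adding exponents of each base unit: kg: 1, m: -3
SI base units of density: kg/m³

The claimed units kg/m³ match the derived units, so the claim is correct.

Answer: Yes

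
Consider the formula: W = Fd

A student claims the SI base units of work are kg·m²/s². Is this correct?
Units of each symbol in W = Fd:
  F (force): kg·m/s²
  d (displacement): m

Multiplying the contributions: [kg·m/s²] · [m]
Adding exponents of each base unit: kg: 1, m: 2, s: -2
SI base units of work: kg·m²/s²

The claimed units kg·m²/s² match the derived units, so the claim is correct.

Answer: Yes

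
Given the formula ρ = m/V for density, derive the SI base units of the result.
Units of each symbol in ρ = m/V:
  m (mass): kg
  V (volume): m³  → in the denominator, contributes 1/m³

Multiplying the contributions: [kg] · [1/m³]
Adding exponents of each base unit: kg: 1, m: -3
SI base units of density: kg/m³

Answer: kg/m³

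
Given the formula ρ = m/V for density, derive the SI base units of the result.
Units of each symbol in ρ = m/V:
  m (mass): kg
  V (volume): m³  → in the denominator, contributes 1/m³

Multiplying the contributions: [kg] · [1/m³]
Adding exponents of each base unit: kg: 1, m: -3
SI base units of density: kg/m³

Answer: kg/m³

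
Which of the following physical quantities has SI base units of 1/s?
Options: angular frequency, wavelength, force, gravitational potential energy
Checking the SI base units of each option:
  angular frequency (ω = 2πf): 1/s  ✓ matches
  wavelength (λ = v/f): m  ✗
  force (F = ma): kg·m/s²  ✗
  gravitational potential energy (U = -GMm/r): kg·m²/s²  ✗

Only angular frequency has units 1/s.

Answer: angular frequency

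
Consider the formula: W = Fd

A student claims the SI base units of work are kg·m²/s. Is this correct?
Units of each symbol in W = Fd:
  F (force): kg·m/s²
  d (displacement): m

Multiplying the contributions: [kg·m/s²] · [m]
Adding exponents of each base unit: kg: 1, m: 2, s: -2
SI base units of work: kg·m²/s²

The claimed units kg·m²/s (exponents kg: 1, m: 2, s: -1) do not match the derived units kg·m²/s² (exponents kg: 1, m: 2, s: -2), so the claim is incorrect.

Answer: No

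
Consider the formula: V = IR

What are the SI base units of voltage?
Units of each symbol in V = IR:
  I (current): A
  R (resistance, in ohms): kg·m²/(s³·A²)

Multiplying the contributions: [A] · [kg·m²/(s³·A²)]
Adding exponents of each base unit: kg: 1, m: 2, s: -3, A: -1
SI base units of voltage: kg·m²/(s³·A)

Answer: kg·m²/(s³·A)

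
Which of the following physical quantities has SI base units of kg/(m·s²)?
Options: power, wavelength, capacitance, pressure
Checking the SI base units of each option:
  power (P = W/t): kg·m²/s³  ✗
  wavelength (λ = v/f): m  ✗
  capacitance (C = Q/V): s⁴·A²/(kg·m²)  ✗
  pressure (P = F/A): kg/(m·s²)  ✓ matches

Only pressure has units kg/(m·s²).

Answer: pressure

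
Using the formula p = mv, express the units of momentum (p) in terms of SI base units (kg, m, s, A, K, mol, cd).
Units of each symbol in p = mv:
  m (mass): kg
  v (velocity): m/s

Multiplying the contributions: [kg] · [m/s]
Adding exponents of each base unit: kg: 1, m: 1, s: -1
SI base units of momentum: kg·m/s

Answer: kg·m/s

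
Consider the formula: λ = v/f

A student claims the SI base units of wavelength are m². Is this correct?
Units of each symbol in λ = v/f:
  v (wave speed): m/s
  f (frequency): 1/s  → in the denominator, contributes s

Multiplying the contributions: [m/s] · [s]
Adding exponents of each base unit: m: 1
SI base units of wavelength: m

The claimed units m² (exponents m: 2) do not match the derived units m (exponents m: 1), so the claim is incorrect.

Answer: No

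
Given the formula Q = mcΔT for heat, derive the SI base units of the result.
Units of each symbol in Q = mcΔT:
  m (mass): kg
  c (specific heat capacity, in J/(kg·K)): m²/(s²·K)
  ΔT (temperature change): K

Multiplying the contributions: [kg] · [m²/(s²·K)] · [K]
Adding exponents of each base unit: kg: 1, m: 2, s: -2
SI base units of heat: kg·m²/s²

Answer: kg·m²/s²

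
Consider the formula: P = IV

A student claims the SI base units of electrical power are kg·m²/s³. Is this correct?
Units of each symbol in P = IV:
  I (current): A
  V (voltage, in volts): kg·m²/(s³·A)

Multiplying the contributions: [A] · [kg·m²/(s³·A)]
Adding exponents of each base unit: kg: 1, m: 2, s: -3
SI base units of electrical power: kg·m²/s³

The claimed units kg·m²/s³ match the derived units, so the claim is correct.

Answer: Yes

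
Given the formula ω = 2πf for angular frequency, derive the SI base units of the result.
Units of each symbol in ω = 2πf:
  f (frequency): 1/s
  The factor 2π is dimensionless.

Multiplying the contributions: [1/s]
Adding exponents of each base unit: s: -1
SI base units of angular frequency: 1/s

Answer: 1/s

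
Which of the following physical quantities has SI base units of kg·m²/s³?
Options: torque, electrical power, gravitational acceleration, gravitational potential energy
Checking the SI base units of each option:
  torque (τ = Fr): kg·m²/s²  ✗
  electrical power (P = IV): kg·m²/s³  ✓ matches
  gravitational acceleration (g = GM/r²): m/s²  ✗
  gravitational potential energy (U = -GMm/r): kg·m²/s²  ✗

Only electrical power has units kg·m²/s³.

Answer: electrical power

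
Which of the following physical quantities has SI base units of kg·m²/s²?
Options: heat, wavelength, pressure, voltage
Checking the SI base units of each option:
  heat (Q = mcΔT): kg·m²/s²  ✓ matches
  wavelength (λ = v/f): m  ✗
  pressure (P = F/A): kg/(m·s²)  ✗
  voltage (V = IR): kg·m²/(s³·A)  ✗

Only heat has units kg·m²/s².

Answer: heat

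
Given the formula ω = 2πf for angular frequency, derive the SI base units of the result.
Units of each symbol in ω = 2πf:
  f (frequency): 1/s
  The factor 2π is dimensionless.

Multiplying the contributions: [1/s]
Adding exponents of each base unit: s: -1
SI base units of angular frequency: 1/s

Answer: 1/s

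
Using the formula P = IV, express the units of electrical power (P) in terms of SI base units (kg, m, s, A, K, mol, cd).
Units of each symbol in P = IV:
  I (current): A
  V (voltage, in volts): kg·m²/(s³·A)

Multiplying the contributions: [A] · [kg·m²/(s³·A)]
Adding exponents of each base unit: kg: 1, m: 2, s: -3
SI base units of electrical power: kg·m²/s³

Answer: kg·m²/s³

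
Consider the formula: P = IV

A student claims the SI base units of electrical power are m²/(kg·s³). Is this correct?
Units of each symbol in P = IV:
  I (current): A
  V (voltage, in volts): kg·m²/(s³·A)

Multiplying the contributions: [A] · [kg·m²/(s³·A)]
Adding exponents of each base unit: kg: 1, m: 2, s: -3
SI base units of electrical power: kg·m²/s³

The claimed units m²/(kg·s³) (exponents kg: -1, m: 2, s: -3) do not match the derived units kg·m²/s³ (exponents kg: 1, m: 2, s: -3), so the claim is incorrect.

Answer: No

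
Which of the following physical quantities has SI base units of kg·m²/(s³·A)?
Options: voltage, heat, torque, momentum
Checking the SI base units of each option:
  voltage (V = IR): kg·m²/(s³·A)  ✓ matches
  heat (Q = mcΔT): kg·m²/s²  ✗
  torque (τ = Fr): kg·m²/s²  ✗
  momentum (p = mv): kg·m/s  ✗

Only voltage has units kg·m²/(s³·A).

Answer: voltage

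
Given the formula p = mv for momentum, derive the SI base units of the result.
Units of each symbol in p = mv:
  m (mass): kg
  v (velocity): m/s

Multiplying the contributions: [kg] · [m/s]
Adding exponents of each base unit: kg: 1, m: 1, s: -1
SI base units of momentum: kg·m/s

Answer: kg·m/s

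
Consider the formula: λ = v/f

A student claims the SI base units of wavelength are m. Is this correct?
Units of each symbol in λ = v/f:
  v (wave speed): m/s
  f (frequency): 1/s  → in the denominator, contributes s

Multiplying the contributions: [m/s] · [s]
Adding exponents of each base unit: m: 1
SI base units of wavelength: m

The claimed units m match the derived units, so the claim is correct.

Answer: Yes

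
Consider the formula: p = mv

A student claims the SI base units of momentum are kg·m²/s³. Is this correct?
Units of each symbol in p = mv:
  m (mass): kg
  v (velocity): m/s

Multiplying the contributions: [kg] · [m/s]
Adding exponents of each base unit: kg: 1, m: 1, s: -1
SI base units of momentum: kg·m/s

The claimed units kg·m²/s³ (exponents kg: 1, m: 2, s: -3) do not match the derived units kg·m/s (exponents kg: 1, m: 1, s: -1), so the claim is incorrect.

Answer: No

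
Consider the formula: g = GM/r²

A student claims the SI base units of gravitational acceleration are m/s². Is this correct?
Units of each symbol in g = GM/r²:
  G (gravitational constant): m³/(kg·s²)
  M (mass): kg
  r (distance): m  → to the power 2 in the denominator, contributes 1/m²

Multiplying the contributions: [m³/(kg·s²)] · [kg] · [1/m²]
Adding exponents of each base unit: m: 1, s: -2
SI base units of gravitational acceleration: m/s²

The claimed units m/s² match the derived units, so the claim is correct.

Answer: Yes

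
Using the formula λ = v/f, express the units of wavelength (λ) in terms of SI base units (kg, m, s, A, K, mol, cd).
Units of each symbol in λ = v/f:
  v (wave speed): m/s
  f (frequency): 1/s  → in the denominator, contributes s

Multiplying the contributions: [m/s] · [s]
Adding exponents of each base unit: m: 1
SI base units of wavelength: m

Answer: m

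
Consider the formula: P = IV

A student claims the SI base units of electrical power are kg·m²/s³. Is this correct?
Units of each symbol in P = IV:
  I (current): A
  V (voltage, in volts): kg·m²/(s³·A)

Multiplying the contributions: [A] · [kg·m²/(s³·A)]
Adding exponents of each base unit: kg: 1, m: 2, s: -3
SI base units of electrical power: kg·m²/s³

The claimed units kg·m²/s³ match the derived units, so the claim is correct.

Answer: Yes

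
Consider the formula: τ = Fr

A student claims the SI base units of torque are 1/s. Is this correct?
Units of each symbol in τ = Fr:
  F (force): kg·m/s²
  r (lever arm): m

Multiplying the contributions: [kg·m/s²] · [m]
Adding exponents of each base unit: kg: 1, m: 2, s: -2
SI base units of torque: kg·m²/s²

The claimed units 1/s (exponents s: -1) do not match the derived units kg·m²/s² (exponents kg: 1, m: 2, s: -2), so the claim is incorrect.

Answer: No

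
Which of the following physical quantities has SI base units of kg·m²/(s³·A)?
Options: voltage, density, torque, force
Checking the SI base units of each option:
  voltage (V = IR): kg·m²/(s³·A)  ✓ matches
  density (ρ = m/V): kg/m³  ✗
  torque (τ = Fr): kg·m²/s²  ✗
  force (F = ma): kg·m/s²  ✗

Only voltage has units kg·m²/(s³·A).

Answer: voltage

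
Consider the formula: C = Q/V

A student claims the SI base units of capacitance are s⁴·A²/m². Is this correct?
Units of each symbol in C = Q/V:
  Q (charge, in coulombs): s·A
  V (voltage, in volts): kg·m²/(s³·A)  → in the denominator, contributes s³·A/(kg·m²)

Multiplying the contributions: [s·A] · [s³·A/(kg·m²)]
Adding exponents of each base unit: kg: -1, m: -2, s: 4, A: 2
SI base units of capacitance: s⁴·A²/(kg·m²)

The claimed units s⁴·A²/m² (exponents m: -2, s: 4, A: 2) do not match the derived units s⁴·A²/(kg·m²) (exponents kg: -1, m: -2, s: 4, A: 2), so the claim is incorrect.

Answer: No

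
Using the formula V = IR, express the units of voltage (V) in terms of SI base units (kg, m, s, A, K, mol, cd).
Units of each symbol in V = IR:
  I (current): A
  R (resistance, in ohms): kg·m²/(s³·A²)

Multiplying the contributions: [A] · [kg·m²/(s³·A²)]
Adding exponents of each base unit: kg: 1, m: 2, s: -3, A: -1
SI base units of voltage: kg·m²/(s³·A)

Answer: kg·m²/(s³·A)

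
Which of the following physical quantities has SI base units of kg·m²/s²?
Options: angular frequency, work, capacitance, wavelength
Checking the SI base units of each option:
  angular frequency (ω = 2πf): 1/s  ✗
  work (W = Fd): kg·m²/s²  ✓ matches
  capacitance (C = Q/V): s⁴·A²/(kg·m²)  ✗
  wavelength (λ = v/f): m  ✗

Only work has units kg·m²/s².

Answer: work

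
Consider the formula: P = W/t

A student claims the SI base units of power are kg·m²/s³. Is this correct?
Units of each symbol in P = W/t:
  W (work): kg·m²/s²
  t (time): s  → in the denominator, contributes 1/s

Multiplying the contributions: [kg·m²/s²] · [1/s]
Adding exponents of each base unit: kg: 1, m: 2, s: -3
SI base units of power: kg·m²/s³

The claimed units kg·m²/s³ match the derived units, so the claim is correct.

Answer: Yes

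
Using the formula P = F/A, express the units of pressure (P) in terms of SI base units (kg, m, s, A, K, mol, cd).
Units of each symbol in P = F/A:
  F (force): kg·m/s²
  A (area): m²  → in the denominator, contributes 1/m²

Multiplying the contributions: [kg·m/s²] · [1/m²]
Adding exponents of each base unit: kg: 1, m: -1, s: -2
SI base units of pressure: kg/(m·s²)

Answer: kg/(m·s²)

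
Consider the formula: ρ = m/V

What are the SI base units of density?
Units of each symbol in ρ = m/V:
  m (mass): kg
  V (volume): m³  → in the denominator, contributes 1/m³

Multiplying the contributions: [kg] · [1/m³]
Adding exponents of each base unit: kg: 1, m: -3
SI base units of density: kg/m³

Answer: kg/m³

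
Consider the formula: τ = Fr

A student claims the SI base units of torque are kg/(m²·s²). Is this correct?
Units of each symbol in τ = Fr:
  F (force): kg·m/s²
  r (lever arm): m

Multiplying the contributions: [kg·m/s²] · [m]
Adding exponents of each base unit: kg: 1, m: 2, s: -2
SI base units of torque: kg·m²/s²

The claimed units kg/(m²·s²) (exponents kg: 1, m: -2, s: -2) do not match the derived units kg·m²/s² (exponents kg: 1, m: 2, s: -2), so the claim is incorrect.

Answer: No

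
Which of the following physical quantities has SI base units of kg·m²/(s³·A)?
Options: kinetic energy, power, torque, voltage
Checking the SI base units of each option:
  kinetic energy (E = ½mv²): kg·m²/s²  ✗
  power (P = W/t): kg·m²/s³  ✗
  torque (τ = Fr): kg·m²/s²  ✗
  voltage (V = IR): kg·m²/(s³·A)  ✓ matches

Only voltage has units kg·m²/(s³·A).

Answer: voltage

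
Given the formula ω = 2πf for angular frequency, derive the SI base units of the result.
Units of each symbol in ω = 2πf:
  f (frequency): 1/s
  The factor 2π is dimensionless.

Multiplying the contributions: [1/s]
Adding exponents of each base unit: s: -1
SI base units of angular frequency: 1/s

Answer: 1/s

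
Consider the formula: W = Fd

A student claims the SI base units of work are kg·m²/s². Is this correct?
Units of each symbol in W = Fd:
  F (force): kg·m/s²
  d (displacement): m

Multiplying the contributions: [kg·m/s²] · [m]
Adding exponents of each base unit: kg: 1, m: 2, s: -2
SI base units of work: kg·m²/s²

The claimed units kg·m²/s² match the derived units, so the claim is correct.

Answer: Yes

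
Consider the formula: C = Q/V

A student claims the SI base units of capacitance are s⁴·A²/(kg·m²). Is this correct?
Units of each symbol in C = Q/V:
  Q (charge, in coulombs): s·A
  V (voltage, in volts): kg·m²/(s³·A)  → in the denominator, contributes s³·A/(kg·m²)

Multiplying the contributions: [s·A] · [s³·A/(kg·m²)]
Adding exponents of each base unit: kg: -1, m: -2, s: 4, A: 2
SI base units of capacitance: s⁴·A²/(kg·m²)

The claimed units s⁴·A²/(kg·m²) match the derived units, so the claim is correct.

Answer: Yes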